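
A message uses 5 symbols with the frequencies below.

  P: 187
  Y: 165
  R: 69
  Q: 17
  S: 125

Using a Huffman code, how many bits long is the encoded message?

1212

Merge the two smallest weights repeatedly:
Q(17) + R(69) → 86
86 + S(125) → 211
Y(165) + P(187) → 352
211 + 352 → 563
The encoded length is the sum of every internal node's weight: 86 + 211 + 352 + 563 = 1212 bits.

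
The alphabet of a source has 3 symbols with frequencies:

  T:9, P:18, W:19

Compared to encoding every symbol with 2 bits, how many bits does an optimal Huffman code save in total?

Fixed-length: 2 bits × 46 symbols = 92 bits.
Huffman merges:
merge T(9) and P(18): 27
merge W(19) and 27: 46
Huffman total = 27 + 46 = 73 bits.
Saving = 92 − 73 = 19 bits.

19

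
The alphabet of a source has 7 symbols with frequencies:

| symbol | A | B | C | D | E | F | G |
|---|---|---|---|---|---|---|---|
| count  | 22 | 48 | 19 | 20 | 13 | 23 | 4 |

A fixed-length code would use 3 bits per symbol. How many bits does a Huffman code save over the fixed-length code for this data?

Fixed-length: 3 bits × 149 symbols = 447 bits.
Huffman merges:
combine G(4), E(13) → 17
combine 17, C(19) → 36
combine D(20), A(22) → 42
combine F(23), 36 → 59
combine 42, B(48) → 90
combine 59, 90 → 149
Huffman total = 17 + 36 + 42 + 59 + 90 + 149 = 393 bits.
Saving = 447 − 393 = 54 bits.

54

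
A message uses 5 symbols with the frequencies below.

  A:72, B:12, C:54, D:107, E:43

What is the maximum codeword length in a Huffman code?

Merge the two lowest-weight nodes at each step:
merge B(12) and E(43): 55
merge C(54) and 55: 109
merge A(72) and D(107): 179
merge 109 and 179: 288
The first pair merged (B, E) ends up deepest, at depth 3.

3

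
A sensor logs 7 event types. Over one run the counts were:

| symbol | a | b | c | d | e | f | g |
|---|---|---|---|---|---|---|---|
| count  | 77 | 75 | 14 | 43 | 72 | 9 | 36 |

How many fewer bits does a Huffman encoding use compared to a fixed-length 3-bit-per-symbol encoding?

142

Fixed-length: 3 bits × 326 symbols = 978 bits.
Huffman merges:
combine f(9), c(14) → 23
combine 23, g(36) → 59
combine d(43), 59 → 102
combine e(72), b(75) → 147
combine a(77), 102 → 179
combine 147, 179 → 326
Huffman total = 23 + 59 + 102 + 147 + 179 + 326 = 836 bits.
Saving = 978 − 836 = 142 bits.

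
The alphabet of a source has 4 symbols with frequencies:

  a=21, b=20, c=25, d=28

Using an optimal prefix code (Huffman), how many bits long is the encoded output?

Greedily combine the two least-frequent nodes:
combine b(20), a(21) → 41
combine c(25), d(28) → 53
combine 41, 53 → 94
Total encoded bits = sum of merged weights = 41 + 53 + 94 = 188.

188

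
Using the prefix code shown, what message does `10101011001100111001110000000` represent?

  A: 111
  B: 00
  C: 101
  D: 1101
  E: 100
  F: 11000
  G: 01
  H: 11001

Read left to right; each codeword is recognised as soon as it completes (prefix code):
  101→C | 01→G | 01→G | 100→E | 11001→H | 11001→H | 11000→F | 00→B | 00→B
Decoded message: CGGEHHFBB

CGGEHHFBB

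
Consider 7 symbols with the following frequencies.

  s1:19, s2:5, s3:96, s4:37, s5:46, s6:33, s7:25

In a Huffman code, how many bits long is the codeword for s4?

3

Build the tree from the bottom:
combine s2(5), s1(19) → 24
combine 24, s7(25) → 49
combine s6(33), s4(37) → 70
combine s5(46), 49 → 95
combine 70, 95 → 165
combine s3(96), 165 → 261
s4's leaf is at depth 3, giving a 3-bit codeword.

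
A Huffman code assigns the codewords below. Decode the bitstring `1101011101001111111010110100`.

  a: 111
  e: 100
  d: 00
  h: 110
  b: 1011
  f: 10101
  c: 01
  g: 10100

Read left to right; each codeword is recognised as soon as it completes (prefix code):
  110→h | 1011→b | 10100→g | 111→a | 111→a | 10101→f | 10100→g
Decoded message: hbgaafg

hbgaafg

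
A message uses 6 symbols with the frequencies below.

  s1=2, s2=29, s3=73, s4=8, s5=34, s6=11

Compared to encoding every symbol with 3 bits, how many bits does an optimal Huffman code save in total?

Fixed-length: 3 bits × 157 symbols = 471 bits.
Huffman merges:
merge s1(2) and s4(8): 10
merge 10 and s6(11): 21
merge 21 and s2(29): 50
merge s5(34) and 50: 84
merge s3(73) and 84: 157
Huffman total = 10 + 21 + 50 + 84 + 157 = 322 bits.
Saving = 471 − 322 = 149 bits.

149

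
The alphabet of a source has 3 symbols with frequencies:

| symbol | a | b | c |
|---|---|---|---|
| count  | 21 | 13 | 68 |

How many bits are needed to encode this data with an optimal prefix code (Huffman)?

136

Merge the two smallest weights repeatedly:
combine b(13), a(21) → 34
combine 34, c(68) → 102
Each symbol's bit-cost is frequency × depth; summing gives 136 bits (equivalently 34 + 102).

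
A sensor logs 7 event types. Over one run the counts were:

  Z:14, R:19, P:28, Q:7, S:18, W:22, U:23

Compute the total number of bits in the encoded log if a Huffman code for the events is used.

363

Merge the two smallest weights repeatedly:
Q(7) + Z(14) → 21
S(18) + R(19) → 37
21 + W(22) → 43
U(23) + P(28) → 51
37 + 43 → 80
51 + 80 → 131
Total encoded bits = sum of merged weights = 21 + 37 + 43 + 51 + 80 + 131 = 363.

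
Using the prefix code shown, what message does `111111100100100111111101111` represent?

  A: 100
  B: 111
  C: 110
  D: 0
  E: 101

Read left to right; each codeword is recognised as soon as it completes (prefix code):
  111→B | 111→B | 100→A | 100→A | 100→A | 111→B | 111→B | 101→E | 111→B
Decoded message: BBAAABBEB

BBAAABBEB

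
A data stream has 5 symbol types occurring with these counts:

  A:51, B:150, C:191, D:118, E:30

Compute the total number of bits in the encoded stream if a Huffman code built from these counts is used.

1161

Greedily combine the two least-frequent nodes:
E(30) + A(51) → 81
81 + D(118) → 199
B(150) + C(191) → 341
199 + 341 → 540
Each symbol's bit-cost is frequency × depth; summing gives 1161 bits (equivalently 81 + 199 + 341 + 540).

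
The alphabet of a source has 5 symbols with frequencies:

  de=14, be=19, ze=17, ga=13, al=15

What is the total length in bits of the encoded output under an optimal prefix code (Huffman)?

Build the Huffman tree bottom-up:
ga(13) + de(14) → 27
al(15) + ze(17) → 32
be(19) + 27 → 46
32 + 46 → 78
Each symbol's bit-cost is frequency × depth; summing gives 183 bits (equivalently 27 + 32 + 46 + 78).

183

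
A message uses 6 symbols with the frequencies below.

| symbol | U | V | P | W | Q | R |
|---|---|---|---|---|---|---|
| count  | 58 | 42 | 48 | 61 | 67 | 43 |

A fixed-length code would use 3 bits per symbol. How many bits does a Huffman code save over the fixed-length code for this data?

128

Fixed-length: 3 bits × 319 symbols = 957 bits.
Huffman merges:
merge V(42) and R(43): 85
merge P(48) and U(58): 106
merge W(61) and Q(67): 128
merge 85 and 106: 191
merge 128 and 191: 319
Huffman total = 85 + 106 + 128 + 191 + 319 = 829 bits.
Saving = 957 − 829 = 128 bits.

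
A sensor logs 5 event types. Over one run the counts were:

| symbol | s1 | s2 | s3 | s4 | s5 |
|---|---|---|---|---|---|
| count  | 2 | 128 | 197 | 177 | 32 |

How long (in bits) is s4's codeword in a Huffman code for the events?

Repeatedly merge the two smallest:
combine s1(2), s5(32) → 34
combine 34, s2(128) → 162
combine 162, s4(177) → 339
combine s3(197), 339 → 536
s4's leaf is at depth 2, giving a 2-bit codeword.

2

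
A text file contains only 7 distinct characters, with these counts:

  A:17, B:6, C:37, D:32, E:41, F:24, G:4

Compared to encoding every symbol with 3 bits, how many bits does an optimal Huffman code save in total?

73

Fixed-length: 3 bits × 161 symbols = 483 bits.
Huffman merges:
G(4) + B(6) → 10
10 + A(17) → 27
F(24) + 27 → 51
D(32) + C(37) → 69
E(41) + 51 → 92
69 + 92 → 161
Huffman total = 10 + 27 + 51 + 69 + 92 + 161 = 410 bits.
Saving = 483 − 410 = 73 bits.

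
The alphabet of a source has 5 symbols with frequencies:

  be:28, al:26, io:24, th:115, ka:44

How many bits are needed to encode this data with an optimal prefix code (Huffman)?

Greedily combine the two least-frequent nodes:
merge io(24) and al(26): 50
merge be(28) and ka(44): 72
merge 50 and 72: 122
merge th(115) and 122: 237
Total encoded bits = sum of merged weights = 50 + 72 + 122 + 237 = 481.

481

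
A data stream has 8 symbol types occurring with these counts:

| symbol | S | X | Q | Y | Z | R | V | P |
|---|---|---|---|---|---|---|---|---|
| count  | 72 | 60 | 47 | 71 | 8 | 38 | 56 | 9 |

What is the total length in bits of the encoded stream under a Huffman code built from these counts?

Build the Huffman tree bottom-up:
Z(8) + P(9) → 17
17 + R(38) → 55
Q(47) + 55 → 102
V(56) + X(60) → 116
Y(71) + S(72) → 143
102 + 116 → 218
143 + 218 → 361
Each symbol's bit-cost is frequency × depth; summing gives 1012 bits (equivalently 17 + 55 + 102 + 116 + 143 + 218 + 361).

1012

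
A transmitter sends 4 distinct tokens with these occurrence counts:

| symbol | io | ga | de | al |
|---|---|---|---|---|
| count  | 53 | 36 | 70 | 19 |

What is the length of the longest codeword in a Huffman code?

Merge the two lowest-weight nodes at each step:
merge al(19) and ga(36): 55
merge io(53) and 55: 108
merge de(70) and 108: 178
The rarest symbols sit at the bottom; the longest codeword is 3 bits.

3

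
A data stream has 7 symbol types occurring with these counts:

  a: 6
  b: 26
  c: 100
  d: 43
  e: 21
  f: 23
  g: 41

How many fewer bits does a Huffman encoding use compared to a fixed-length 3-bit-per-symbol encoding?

Fixed-length: 3 bits × 260 symbols = 780 bits.
Huffman merges:
combine a(6), e(21) → 27
combine f(23), b(26) → 49
combine 27, g(41) → 68
combine d(43), 49 → 92
combine 68, 92 → 160
combine c(100), 160 → 260
Huffman total = 27 + 49 + 68 + 92 + 160 + 260 = 656 bits.
Saving = 780 − 656 = 124 bits.

124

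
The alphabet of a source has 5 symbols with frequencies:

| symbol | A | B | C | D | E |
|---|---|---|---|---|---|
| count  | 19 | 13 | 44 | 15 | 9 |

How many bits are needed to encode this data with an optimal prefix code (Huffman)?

212

Greedily combine the two least-frequent nodes:
E(9) + B(13) → 22
D(15) + A(19) → 34
22 + 34 → 56
C(44) + 56 → 100
Each symbol's bit-cost is frequency × depth; summing gives 212 bits (equivalently 22 + 34 + 56 + 100).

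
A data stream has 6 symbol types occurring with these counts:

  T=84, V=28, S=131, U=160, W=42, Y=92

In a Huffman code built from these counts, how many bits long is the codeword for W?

4

Repeatedly merge the two smallest:
V(28) + W(42) → 70
70 + T(84) → 154
Y(92) + S(131) → 223
154 + U(160) → 314
223 + 314 → 537
W's leaf is at depth 4, giving a 4-bit codeword.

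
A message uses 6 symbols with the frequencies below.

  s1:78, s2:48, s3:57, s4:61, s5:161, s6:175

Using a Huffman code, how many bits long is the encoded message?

Merge the two smallest weights repeatedly:
merge s2(48) and s3(57): 105
merge s4(61) and s1(78): 139
merge 105 and 139: 244
merge s5(161) and s6(175): 336
merge 244 and 336: 580
Total encoded bits = sum of merged weights = 105 + 139 + 244 + 336 + 580 = 1404.

1404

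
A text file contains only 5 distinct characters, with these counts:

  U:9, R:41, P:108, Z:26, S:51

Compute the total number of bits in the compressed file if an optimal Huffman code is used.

Merge the two smallest weights repeatedly:
U(9) + Z(26) → 35
35 + R(41) → 76
S(51) + 76 → 127
P(108) + 127 → 235
Each symbol's bit-cost is frequency × depth; summing gives 473 bits (equivalently 35 + 76 + 127 + 235).

473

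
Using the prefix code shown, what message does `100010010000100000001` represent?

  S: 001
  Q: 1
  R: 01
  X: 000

Read left to right; each codeword is recognised as soon as it completes (prefix code):
  1→Q | 000→X | 1→Q | 001→S | 000→X | 01→R | 000→X | 000→X | 01→R
Decoded message: QXQSXRXXR

QXQSXRXXR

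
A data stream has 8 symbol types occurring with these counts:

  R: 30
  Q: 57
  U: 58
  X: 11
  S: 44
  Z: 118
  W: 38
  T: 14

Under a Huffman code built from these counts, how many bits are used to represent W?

3

Huffman merges, smallest pair first:
X(11) + T(14) → 25
25 + R(30) → 55
W(38) + S(44) → 82
55 + Q(57) → 112
U(58) + 82 → 140
112 + Z(118) → 230
140 + 230 → 370
The subtree containing W is merged 3 times, so code length = 3.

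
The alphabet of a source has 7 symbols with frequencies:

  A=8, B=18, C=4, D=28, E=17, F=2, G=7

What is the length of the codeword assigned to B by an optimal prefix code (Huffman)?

2

Huffman merges, smallest pair first:
combine F(2), C(4) → 6
combine 6, G(7) → 13
combine A(8), 13 → 21
combine E(17), B(18) → 35
combine 21, D(28) → 49
combine 35, 49 → 84
B's leaf is at depth 2, giving a 2-bit codeword.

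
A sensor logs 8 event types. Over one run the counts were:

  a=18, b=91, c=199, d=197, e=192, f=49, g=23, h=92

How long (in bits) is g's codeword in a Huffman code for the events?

Build the tree from the bottom:
merge a(18) and g(23): 41
merge 41 and f(49): 90
merge 90 and b(91): 181
merge h(92) and 181: 273
merge e(192) and d(197): 389
merge c(199) and 273: 472
merge 389 and 472: 861
g's leaf is at depth 6, giving a 6-bit codeword.

6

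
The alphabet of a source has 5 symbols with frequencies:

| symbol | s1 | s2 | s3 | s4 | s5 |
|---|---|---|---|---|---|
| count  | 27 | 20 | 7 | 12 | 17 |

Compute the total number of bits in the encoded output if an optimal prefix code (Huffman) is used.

185

Merge the two smallest weights repeatedly:
combine s3(7), s4(12) → 19
combine s5(17), 19 → 36
combine s2(20), s1(27) → 47
combine 36, 47 → 83
Each symbol's bit-cost is frequency × depth; summing gives 185 bits (equivalently 19 + 36 + 47 + 83).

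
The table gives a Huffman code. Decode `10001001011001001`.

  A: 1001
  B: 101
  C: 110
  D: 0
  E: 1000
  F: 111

Read left to right; each codeword is recognised as soon as it completes (prefix code):
  1000→E | 1001→A | 0→D | 110→C | 0→D | 1001→A
Decoded message: EADCDA

EADCDA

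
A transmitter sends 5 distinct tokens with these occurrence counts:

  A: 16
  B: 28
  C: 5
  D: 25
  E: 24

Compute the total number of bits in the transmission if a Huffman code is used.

Merge the two smallest weights repeatedly:
C(5) + A(16) → 21
21 + E(24) → 45
D(25) + B(28) → 53
45 + 53 → 98
Total encoded bits = sum of merged weights = 21 + 45 + 53 + 98 = 217.

217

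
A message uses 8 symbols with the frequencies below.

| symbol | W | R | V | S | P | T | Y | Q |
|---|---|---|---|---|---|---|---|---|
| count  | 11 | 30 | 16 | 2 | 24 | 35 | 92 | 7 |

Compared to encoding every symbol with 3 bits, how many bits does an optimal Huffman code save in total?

Fixed-length: 3 bits × 217 symbols = 651 bits.
Huffman merges:
merge S(2) and Q(7): 9
merge 9 and W(11): 20
merge V(16) and 20: 36
merge P(24) and R(30): 54
merge T(35) and 36: 71
merge 54 and 71: 125
merge Y(92) and 125: 217
Huffman total = 9 + 20 + 36 + 54 + 71 + 125 + 217 = 532 bits.
Saving = 651 − 532 = 119 bits.

119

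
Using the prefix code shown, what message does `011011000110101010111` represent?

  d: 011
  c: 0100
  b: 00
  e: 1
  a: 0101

ddbdaaee

Read left to right; each codeword is recognised as soon as it completes (prefix code):
  011→d | 011→d | 00→b | 011→d | 0101→a | 0101→a | 1→e | 1→e
Decoded message: ddbdaaee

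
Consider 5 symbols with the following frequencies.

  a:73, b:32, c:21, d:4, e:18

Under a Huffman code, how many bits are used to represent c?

Build the tree from the bottom:
d(4) + e(18) → 22
c(21) + 22 → 43
b(32) + 43 → 75
a(73) + 75 → 148
The subtree containing c is merged 3 times, so code length = 3.

3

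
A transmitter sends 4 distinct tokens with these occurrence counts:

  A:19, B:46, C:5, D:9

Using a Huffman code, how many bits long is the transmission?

126

Merge the two smallest weights repeatedly:
C(5) + D(9) → 14
14 + A(19) → 33
33 + B(46) → 79
The encoded length is the sum of every internal node's weight: 14 + 33 + 79 = 126 bits.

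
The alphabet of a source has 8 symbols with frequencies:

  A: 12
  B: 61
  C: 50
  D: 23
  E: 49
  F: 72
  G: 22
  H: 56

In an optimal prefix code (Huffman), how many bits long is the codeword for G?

5

Build the tree from the bottom:
A(12) + G(22) → 34
D(23) + 34 → 57
E(49) + C(50) → 99
H(56) + 57 → 113
B(61) + F(72) → 133
99 + 113 → 212
133 + 212 → 345
The subtree containing G is merged 5 times, so code length = 5.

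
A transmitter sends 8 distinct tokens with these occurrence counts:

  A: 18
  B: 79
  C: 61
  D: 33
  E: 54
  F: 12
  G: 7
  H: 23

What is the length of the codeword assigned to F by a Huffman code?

5

Huffman merges, smallest pair first:
G(7) + F(12) → 19
A(18) + 19 → 37
H(23) + D(33) → 56
37 + E(54) → 91
56 + C(61) → 117
B(79) + 91 → 170
117 + 170 → 287
The subtree containing F is merged 5 times, so code length = 5.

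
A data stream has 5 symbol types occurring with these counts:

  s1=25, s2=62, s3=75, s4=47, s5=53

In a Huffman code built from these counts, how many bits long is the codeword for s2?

2

Repeatedly merge the two smallest:
s1(25) + s4(47) → 72
s5(53) + s2(62) → 115
72 + s3(75) → 147
115 + 147 → 262
The subtree containing s2 is merged 2 times, so code length = 2.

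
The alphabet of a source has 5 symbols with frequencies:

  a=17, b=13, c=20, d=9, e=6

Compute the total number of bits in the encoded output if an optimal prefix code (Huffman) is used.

145

Greedily combine the two least-frequent nodes:
merge e(6) and d(9): 15
merge b(13) and 15: 28
merge a(17) and c(20): 37
merge 28 and 37: 65
Total encoded bits = sum of merged weights = 15 + 28 + 37 + 65 = 145.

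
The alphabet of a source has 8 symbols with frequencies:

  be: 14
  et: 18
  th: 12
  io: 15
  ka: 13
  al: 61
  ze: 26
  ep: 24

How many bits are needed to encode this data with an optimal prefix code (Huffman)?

Build the Huffman tree bottom-up:
combine th(12), ka(13) → 25
combine be(14), io(15) → 29
combine et(18), ep(24) → 42
combine 25, ze(26) → 51
combine 29, 42 → 71
combine 51, al(61) → 112
combine 71, 112 → 183
The encoded length is the sum of every internal node's weight: 25 + 29 + 42 + 51 + 71 + 112 + 183 = 513 bits.

513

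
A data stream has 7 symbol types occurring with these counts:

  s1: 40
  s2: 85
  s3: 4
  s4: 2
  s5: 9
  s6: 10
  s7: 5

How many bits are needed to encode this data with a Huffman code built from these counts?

291

Build the Huffman tree bottom-up:
combine s4(2), s3(4) → 6
combine s7(5), 6 → 11
combine s5(9), s6(10) → 19
combine 11, 19 → 30
combine 30, s1(40) → 70
combine 70, s2(85) → 155
Total encoded bits = sum of merged weights = 6 + 11 + 19 + 30 + 70 + 155 = 291.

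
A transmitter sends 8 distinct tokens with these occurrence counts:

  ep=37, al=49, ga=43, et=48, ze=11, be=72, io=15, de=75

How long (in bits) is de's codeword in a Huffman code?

Build the tree from the bottom:
combine ze(11), io(15) → 26
combine 26, ep(37) → 63
combine ga(43), et(48) → 91
combine al(49), 63 → 112
combine be(72), de(75) → 147
combine 91, 112 → 203
combine 147, 203 → 350
de sits 2 levels below the root, so its codeword is 2 bits.

2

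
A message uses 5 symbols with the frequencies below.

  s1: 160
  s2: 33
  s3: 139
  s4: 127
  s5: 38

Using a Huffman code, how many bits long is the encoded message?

1065

Merge the two smallest weights repeatedly:
s2(33) + s5(38) → 71
71 + s4(127) → 198
s3(139) + s1(160) → 299
198 + 299 → 497
The encoded length is the sum of every internal node's weight: 71 + 198 + 299 + 497 = 1065 bits.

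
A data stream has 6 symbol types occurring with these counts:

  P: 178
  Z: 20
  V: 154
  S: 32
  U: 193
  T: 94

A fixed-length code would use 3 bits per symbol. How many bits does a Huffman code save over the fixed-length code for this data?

Fixed-length: 3 bits × 671 symbols = 2013 bits.
Huffman merges:
combine Z(20), S(32) → 52
combine 52, T(94) → 146
combine 146, V(154) → 300
combine P(178), U(193) → 371
combine 300, 371 → 671
Huffman total = 52 + 146 + 300 + 371 + 671 = 1540 bits.
Saving = 2013 − 1540 = 473 bits.

473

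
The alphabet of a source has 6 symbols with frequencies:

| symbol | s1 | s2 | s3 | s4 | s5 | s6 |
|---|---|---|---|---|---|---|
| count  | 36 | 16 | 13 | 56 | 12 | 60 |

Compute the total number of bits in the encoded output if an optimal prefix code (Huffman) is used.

452

Greedily combine the two least-frequent nodes:
combine s5(12), s3(13) → 25
combine s2(16), 25 → 41
combine s1(36), 41 → 77
combine s4(56), s6(60) → 116
combine 77, 116 → 193
Total encoded bits = sum of merged weights = 25 + 41 + 77 + 116 + 193 = 452.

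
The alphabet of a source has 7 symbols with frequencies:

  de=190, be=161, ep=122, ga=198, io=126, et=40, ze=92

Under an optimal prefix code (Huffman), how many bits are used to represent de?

Repeatedly merge the two smallest:
combine et(40), ze(92) → 132
combine ep(122), io(126) → 248
combine 132, be(161) → 293
combine de(190), ga(198) → 388
combine 248, 293 → 541
combine 388, 541 → 929
The subtree containing de is merged 2 times, so code length = 2.

2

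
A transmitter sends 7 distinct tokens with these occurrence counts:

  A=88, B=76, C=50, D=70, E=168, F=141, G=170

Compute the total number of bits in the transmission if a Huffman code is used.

Merge the two smallest weights repeatedly:
merge C(50) and D(70): 120
merge B(76) and A(88): 164
merge 120 and F(141): 261
merge 164 and E(168): 332
merge G(170) and 261: 431
merge 332 and 431: 763
The encoded length is the sum of every internal node's weight: 120 + 164 + 261 + 332 + 431 + 763 = 2071 bits.

2071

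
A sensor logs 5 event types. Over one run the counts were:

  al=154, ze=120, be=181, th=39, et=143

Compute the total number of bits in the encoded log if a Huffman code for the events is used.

Merge the two smallest weights repeatedly:
merge th(39) and ze(120): 159
merge et(143) and al(154): 297
merge 159 and be(181): 340
merge 297 and 340: 637
Each symbol's bit-cost is frequency × depth; summing gives 1433 bits (equivalently 159 + 297 + 340 + 637).

1433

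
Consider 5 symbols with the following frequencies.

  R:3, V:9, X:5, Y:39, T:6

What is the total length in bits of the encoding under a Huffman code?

107

Merge the two smallest weights repeatedly:
combine R(3), X(5) → 8
combine T(6), 8 → 14
combine V(9), 14 → 23
combine 23, Y(39) → 62
Each symbol's bit-cost is frequency × depth; summing gives 107 bits (equivalently 8 + 14 + 23 + 62).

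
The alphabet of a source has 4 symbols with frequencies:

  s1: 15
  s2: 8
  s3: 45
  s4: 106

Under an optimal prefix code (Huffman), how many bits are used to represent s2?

Repeatedly merge the two smallest:
merge s2(8) and s1(15): 23
merge 23 and s3(45): 68
merge 68 and s4(106): 174
s2 sits 3 levels below the root, so its codeword is 3 bits.

3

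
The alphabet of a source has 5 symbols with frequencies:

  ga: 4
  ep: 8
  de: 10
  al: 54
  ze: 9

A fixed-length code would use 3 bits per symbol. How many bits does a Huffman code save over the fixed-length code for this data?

108

Fixed-length: 3 bits × 85 symbols = 255 bits.
Huffman merges:
merge ga(4) and ep(8): 12
merge ze(9) and de(10): 19
merge 12 and 19: 31
merge 31 and al(54): 85
Huffman total = 12 + 19 + 31 + 85 = 147 bits.
Saving = 255 − 147 = 108 bits.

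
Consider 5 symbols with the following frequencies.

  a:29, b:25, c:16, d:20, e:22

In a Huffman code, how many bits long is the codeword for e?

Build the tree from the bottom:
c(16) + d(20) → 36
e(22) + b(25) → 47
a(29) + 36 → 65
47 + 65 → 112
e sits 2 levels below the root, so its codeword is 2 bits.

2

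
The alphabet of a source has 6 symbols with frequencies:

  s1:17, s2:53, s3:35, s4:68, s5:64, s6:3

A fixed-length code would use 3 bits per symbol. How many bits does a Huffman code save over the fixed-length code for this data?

Fixed-length: 3 bits × 240 symbols = 720 bits.
Huffman merges:
s6(3) + s1(17) → 20
20 + s3(35) → 55
s2(53) + 55 → 108
s5(64) + s4(68) → 132
108 + 132 → 240
Huffman total = 20 + 55 + 108 + 132 + 240 = 555 bits.
Saving = 720 − 555 = 165 bits.

165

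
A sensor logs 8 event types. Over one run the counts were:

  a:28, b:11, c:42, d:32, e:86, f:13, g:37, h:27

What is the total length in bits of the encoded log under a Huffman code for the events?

Greedily combine the two least-frequent nodes:
combine b(11), f(13) → 24
combine 24, h(27) → 51
combine a(28), d(32) → 60
combine g(37), c(42) → 79
combine 51, 60 → 111
combine 79, e(86) → 165
combine 111, 165 → 276
The encoded length is the sum of every internal node's weight: 24 + 51 + 60 + 79 + 111 + 165 + 276 = 766 bits.

766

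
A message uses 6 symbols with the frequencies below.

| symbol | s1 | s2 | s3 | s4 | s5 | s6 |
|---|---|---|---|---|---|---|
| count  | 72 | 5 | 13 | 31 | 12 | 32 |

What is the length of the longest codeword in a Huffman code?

Merge the two lowest-weight nodes at each step:
merge s2(5) and s5(12): 17
merge s3(13) and 17: 30
merge 30 and s4(31): 61
merge s6(32) and 61: 93
merge s1(72) and 93: 165
Maximum depth reached is 5.

5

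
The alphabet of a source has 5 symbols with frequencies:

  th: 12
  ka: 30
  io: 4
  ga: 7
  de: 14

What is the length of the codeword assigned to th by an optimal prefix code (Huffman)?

3

Build the tree from the bottom:
combine io(4), ga(7) → 11
combine 11, th(12) → 23
combine de(14), 23 → 37
combine ka(30), 37 → 67
th's leaf is at depth 3, giving a 3-bit codeword.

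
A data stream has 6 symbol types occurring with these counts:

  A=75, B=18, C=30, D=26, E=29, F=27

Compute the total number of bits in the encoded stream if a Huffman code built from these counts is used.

509

Greedily combine the two least-frequent nodes:
combine B(18), D(26) → 44
combine F(27), E(29) → 56
combine C(30), 44 → 74
combine 56, 74 → 130
combine A(75), 130 → 205
The encoded length is the sum of every internal node's weight: 44 + 56 + 74 + 130 + 205 = 509 bits.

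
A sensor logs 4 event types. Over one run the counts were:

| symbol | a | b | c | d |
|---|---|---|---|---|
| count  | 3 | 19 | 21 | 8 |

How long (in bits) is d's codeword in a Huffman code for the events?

Repeatedly merge the two smallest:
a(3) + d(8) → 11
11 + b(19) → 30
c(21) + 30 → 51
The subtree containing d is merged 3 times, so code length = 3.

3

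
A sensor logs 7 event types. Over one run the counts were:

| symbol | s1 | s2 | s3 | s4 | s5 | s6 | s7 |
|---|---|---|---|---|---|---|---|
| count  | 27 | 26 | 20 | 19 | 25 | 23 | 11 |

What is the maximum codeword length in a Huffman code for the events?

Merge the two lowest-weight nodes at each step:
combine s7(11), s4(19) → 30
combine s3(20), s6(23) → 43
combine s5(25), s2(26) → 51
combine s1(27), 30 → 57
combine 43, 51 → 94
combine 57, 94 → 151
The rarest symbols sit at the bottom; the longest codeword is 3 bits.

3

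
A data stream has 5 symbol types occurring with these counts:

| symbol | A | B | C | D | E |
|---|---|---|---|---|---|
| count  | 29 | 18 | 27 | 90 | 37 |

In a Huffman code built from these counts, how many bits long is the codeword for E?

Repeatedly merge the two smallest:
B(18) + C(27) → 45
A(29) + E(37) → 66
45 + 66 → 111
D(90) + 111 → 201
E's leaf is at depth 3, giving a 3-bit codeword.

3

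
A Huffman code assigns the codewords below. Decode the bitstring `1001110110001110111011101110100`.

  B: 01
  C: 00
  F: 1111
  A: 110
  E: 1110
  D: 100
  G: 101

DEACEEEED

Read left to right; each codeword is recognised as soon as it completes (prefix code):
  100→D | 1110→E | 110→A | 00→C | 1110→E | 1110→E | 1110→E | 1110→E | 100→D
Decoded message: DEACEEEED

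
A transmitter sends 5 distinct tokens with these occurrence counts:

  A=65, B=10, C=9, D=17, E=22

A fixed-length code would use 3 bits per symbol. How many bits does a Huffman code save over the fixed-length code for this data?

Fixed-length: 3 bits × 123 symbols = 369 bits.
Huffman merges:
C(9) + B(10) → 19
D(17) + 19 → 36
E(22) + 36 → 58
58 + A(65) → 123
Huffman total = 19 + 36 + 58 + 123 = 236 bits.
Saving = 369 − 236 = 133 bits.

133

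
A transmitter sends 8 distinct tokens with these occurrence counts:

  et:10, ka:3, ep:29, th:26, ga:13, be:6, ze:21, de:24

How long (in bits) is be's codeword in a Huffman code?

5

Repeatedly merge the two smallest:
combine ka(3), be(6) → 9
combine 9, et(10) → 19
combine ga(13), 19 → 32
combine ze(21), de(24) → 45
combine th(26), ep(29) → 55
combine 32, 45 → 77
combine 55, 77 → 132
be's leaf is at depth 5, giving a 5-bit codeword.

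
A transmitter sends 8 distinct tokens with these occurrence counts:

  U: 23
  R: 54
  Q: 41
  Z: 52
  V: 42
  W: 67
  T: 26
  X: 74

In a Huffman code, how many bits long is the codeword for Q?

3

Build the tree from the bottom:
combine U(23), T(26) → 49
combine Q(41), V(42) → 83
combine 49, Z(52) → 101
combine R(54), W(67) → 121
combine X(74), 83 → 157
combine 101, 121 → 222
combine 157, 222 → 379
Q sits 3 levels below the root, so its codeword is 3 bits.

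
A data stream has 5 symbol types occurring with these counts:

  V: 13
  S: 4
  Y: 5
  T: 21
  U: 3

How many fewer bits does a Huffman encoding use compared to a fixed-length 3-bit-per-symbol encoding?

48

Fixed-length: 3 bits × 46 symbols = 138 bits.
Huffman merges:
combine U(3), S(4) → 7
combine Y(5), 7 → 12
combine 12, V(13) → 25
combine T(21), 25 → 46
Huffman total = 7 + 12 + 25 + 46 = 90 bits.
Saving = 138 − 90 = 48 bits.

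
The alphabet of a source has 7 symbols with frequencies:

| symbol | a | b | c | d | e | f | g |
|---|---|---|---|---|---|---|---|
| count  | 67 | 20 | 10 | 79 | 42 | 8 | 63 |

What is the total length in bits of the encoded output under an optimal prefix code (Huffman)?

Build the Huffman tree bottom-up:
f(8) + c(10) → 18
18 + b(20) → 38
38 + e(42) → 80
g(63) + a(67) → 130
d(79) + 80 → 159
130 + 159 → 289
Total encoded bits = sum of merged weights = 18 + 38 + 80 + 130 + 159 + 289 = 714.

714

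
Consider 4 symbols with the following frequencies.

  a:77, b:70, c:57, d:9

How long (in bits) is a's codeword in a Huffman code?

1

Build the tree from the bottom:
combine d(9), c(57) → 66
combine 66, b(70) → 136
combine a(77), 136 → 213
a is merged only at the final step, so code length = 1.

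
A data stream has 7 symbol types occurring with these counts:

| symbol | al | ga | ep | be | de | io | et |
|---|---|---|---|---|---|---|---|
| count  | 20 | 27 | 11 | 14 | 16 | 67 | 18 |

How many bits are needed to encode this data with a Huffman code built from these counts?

Merge the two smallest weights repeatedly:
combine ep(11), be(14) → 25
combine de(16), et(18) → 34
combine al(20), 25 → 45
combine ga(27), 34 → 61
combine 45, 61 → 106
combine io(67), 106 → 173
The encoded length is the sum of every internal node's weight: 25 + 34 + 45 + 61 + 106 + 173 = 444 bits.

444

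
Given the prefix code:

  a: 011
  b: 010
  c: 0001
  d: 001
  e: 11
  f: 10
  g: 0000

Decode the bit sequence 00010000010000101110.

cgbcaf

Read left to right; each codeword is recognised as soon as it completes (prefix code):
  0001→c | 0000→g | 010→b | 0001→c | 011→a | 10→f
Decoded message: cgbcaf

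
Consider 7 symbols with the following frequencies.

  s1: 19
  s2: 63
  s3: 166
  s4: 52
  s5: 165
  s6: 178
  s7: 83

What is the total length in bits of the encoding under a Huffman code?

1874

Greedily combine the two least-frequent nodes:
merge s1(19) and s4(52): 71
merge s2(63) and 71: 134
merge s7(83) and 134: 217
merge s5(165) and s3(166): 331
merge s6(178) and 217: 395
merge 331 and 395: 726
Each symbol's bit-cost is frequency × depth; summing gives 1874 bits (equivalently 71 + 134 + 217 + 331 + 395 + 726).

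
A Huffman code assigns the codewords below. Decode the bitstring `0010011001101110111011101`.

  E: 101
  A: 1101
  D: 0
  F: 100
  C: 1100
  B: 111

DDFCAAAA

Read left to right; each codeword is recognised as soon as it completes (prefix code):
  0→D | 0→D | 100→F | 1100→C | 1101→A | 1101→A | 1101→A | 1101→A
Decoded message: DDFCAAAA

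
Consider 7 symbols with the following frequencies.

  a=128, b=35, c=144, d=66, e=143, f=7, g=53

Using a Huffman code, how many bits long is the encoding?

1450

Build the Huffman tree bottom-up:
f(7) + b(35) → 42
42 + g(53) → 95
d(66) + 95 → 161
a(128) + e(143) → 271
c(144) + 161 → 305
271 + 305 → 576
Total encoded bits = sum of merged weights = 42 + 95 + 161 + 271 + 305 + 576 = 1450.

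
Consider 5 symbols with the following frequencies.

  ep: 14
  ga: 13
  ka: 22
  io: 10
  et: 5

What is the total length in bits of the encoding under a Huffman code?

143

Build the Huffman tree bottom-up:
combine et(5), io(10) → 15
combine ga(13), ep(14) → 27
combine 15, ka(22) → 37
combine 27, 37 → 64
The encoded length is the sum of every internal node's weight: 15 + 27 + 37 + 64 = 143 bits.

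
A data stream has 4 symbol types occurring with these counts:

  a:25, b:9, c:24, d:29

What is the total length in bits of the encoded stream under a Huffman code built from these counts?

174

Greedily combine the two least-frequent nodes:
merge b(9) and c(24): 33
merge a(25) and d(29): 54
merge 33 and 54: 87
Each symbol's bit-cost is frequency × depth; summing gives 174 bits (equivalently 33 + 54 + 87).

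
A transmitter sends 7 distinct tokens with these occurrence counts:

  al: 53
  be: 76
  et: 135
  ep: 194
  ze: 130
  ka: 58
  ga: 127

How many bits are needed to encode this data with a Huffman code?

Greedily combine the two least-frequent nodes:
merge al(53) and ka(58): 111
merge be(76) and 111: 187
merge ga(127) and ze(130): 257
merge et(135) and 187: 322
merge ep(194) and 257: 451
merge 322 and 451: 773
The encoded length is the sum of every internal node's weight: 111 + 187 + 257 + 322 + 451 + 773 = 2101 bits.

2101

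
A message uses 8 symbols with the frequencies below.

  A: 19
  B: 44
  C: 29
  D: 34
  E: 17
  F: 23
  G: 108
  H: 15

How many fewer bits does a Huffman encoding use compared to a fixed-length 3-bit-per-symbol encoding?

Fixed-length: 3 bits × 289 symbols = 867 bits.
Huffman merges:
merge H(15) and E(17): 32
merge A(19) and F(23): 42
merge C(29) and 32: 61
merge D(34) and 42: 76
merge B(44) and 61: 105
merge 76 and 105: 181
merge G(108) and 181: 289
Huffman total = 32 + 42 + 61 + 76 + 105 + 181 + 289 = 786 bits.
Saving = 867 − 786 = 81 bits.

81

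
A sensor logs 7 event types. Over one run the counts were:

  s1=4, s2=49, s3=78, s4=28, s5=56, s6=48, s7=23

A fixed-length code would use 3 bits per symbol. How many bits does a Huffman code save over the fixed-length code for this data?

107

Fixed-length: 3 bits × 286 symbols = 858 bits.
Huffman merges:
merge s1(4) and s7(23): 27
merge 27 and s4(28): 55
merge s6(48) and s2(49): 97
merge 55 and s5(56): 111
merge s3(78) and 97: 175
merge 111 and 175: 286
Huffman total = 27 + 55 + 97 + 111 + 175 + 286 = 751 bits.
Saving = 858 − 751 = 107 bits.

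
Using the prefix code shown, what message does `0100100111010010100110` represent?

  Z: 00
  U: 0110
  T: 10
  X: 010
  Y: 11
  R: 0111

XXRXXTU

Read left to right; each codeword is recognised as soon as it completes (prefix code):
  010→X | 010→X | 0111→R | 010→X | 010→X | 10→T | 0110→U
Decoded message: XXRXXTU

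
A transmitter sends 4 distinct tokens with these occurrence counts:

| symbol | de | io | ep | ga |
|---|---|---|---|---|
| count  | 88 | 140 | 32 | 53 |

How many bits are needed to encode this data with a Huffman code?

571

Build the Huffman tree bottom-up:
combine ep(32), ga(53) → 85
combine 85, de(88) → 173
combine io(140), 173 → 313
Each symbol's bit-cost is frequency × depth; summing gives 571 bits (equivalently 85 + 173 + 313).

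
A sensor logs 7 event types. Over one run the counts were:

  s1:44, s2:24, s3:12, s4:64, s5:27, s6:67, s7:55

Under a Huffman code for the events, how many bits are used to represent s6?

Huffman merges, smallest pair first:
merge s3(12) and s2(24): 36
merge s5(27) and 36: 63
merge s1(44) and s7(55): 99
merge 63 and s4(64): 127
merge s6(67) and 99: 166
merge 127 and 166: 293
The subtree containing s6 is merged 2 times, so code length = 2.

2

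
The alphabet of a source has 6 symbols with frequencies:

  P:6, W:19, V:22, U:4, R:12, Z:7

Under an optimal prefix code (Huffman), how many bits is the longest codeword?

4

Merge the two lowest-weight nodes at each step:
combine U(4), P(6) → 10
combine Z(7), 10 → 17
combine R(12), 17 → 29
combine W(19), V(22) → 41
combine 29, 41 → 70
Maximum depth reached is 4.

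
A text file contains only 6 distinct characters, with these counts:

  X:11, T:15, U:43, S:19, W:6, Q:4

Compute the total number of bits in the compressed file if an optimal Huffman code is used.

218

Greedily combine the two least-frequent nodes:
combine Q(4), W(6) → 10
combine 10, X(11) → 21
combine T(15), S(19) → 34
combine 21, 34 → 55
combine U(43), 55 → 98
Total encoded bits = sum of merged weights = 10 + 21 + 34 + 55 + 98 = 218.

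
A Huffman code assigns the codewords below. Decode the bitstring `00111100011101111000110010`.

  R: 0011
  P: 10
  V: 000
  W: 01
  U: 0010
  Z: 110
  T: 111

RZRPTPRU

Read left to right; each codeword is recognised as soon as it completes (prefix code):
  0011→R | 110→Z | 0011→R | 10→P | 111→T | 10→P | 0011→R | 0010→U
Decoded message: RZRPTPRU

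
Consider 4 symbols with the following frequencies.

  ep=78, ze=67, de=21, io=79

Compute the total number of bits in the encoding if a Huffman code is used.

490

Merge the two smallest weights repeatedly:
merge de(21) and ze(67): 88
merge ep(78) and io(79): 157
merge 88 and 157: 245
The encoded length is the sum of every internal node's weight: 88 + 157 + 245 = 490 bits.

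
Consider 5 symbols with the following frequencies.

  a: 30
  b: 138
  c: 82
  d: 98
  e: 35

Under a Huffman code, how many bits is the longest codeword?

Merge the two lowest-weight nodes at each step:
a(30) + e(35) → 65
65 + c(82) → 147
d(98) + b(138) → 236
147 + 236 → 383
Maximum depth reached is 3.

3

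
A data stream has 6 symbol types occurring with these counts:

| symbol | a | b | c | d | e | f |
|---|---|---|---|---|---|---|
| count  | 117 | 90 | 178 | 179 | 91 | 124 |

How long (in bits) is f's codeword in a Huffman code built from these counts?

3

Huffman merges, smallest pair first:
merge b(90) and e(91): 181
merge a(117) and f(124): 241
merge c(178) and d(179): 357
merge 181 and 241: 422
merge 357 and 422: 779
f sits 3 levels below the root, so its codeword is 3 bits.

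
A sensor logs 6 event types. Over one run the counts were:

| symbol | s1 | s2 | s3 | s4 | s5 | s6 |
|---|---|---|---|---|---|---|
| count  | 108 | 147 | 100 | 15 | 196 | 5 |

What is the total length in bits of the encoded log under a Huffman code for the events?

1282

Merge the two smallest weights repeatedly:
s6(5) + s4(15) → 20
20 + s3(100) → 120
s1(108) + 120 → 228
s2(147) + s5(196) → 343
228 + 343 → 571
The encoded length is the sum of every internal node's weight: 20 + 120 + 228 + 343 + 571 = 1282 bits.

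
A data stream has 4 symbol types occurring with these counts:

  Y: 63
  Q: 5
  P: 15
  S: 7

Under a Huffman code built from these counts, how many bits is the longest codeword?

3

Merge the two lowest-weight nodes at each step:
Q(5) + S(7) → 12
12 + P(15) → 27
27 + Y(63) → 90
The first pair merged (Q, S) ends up deepest, at depth 3.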